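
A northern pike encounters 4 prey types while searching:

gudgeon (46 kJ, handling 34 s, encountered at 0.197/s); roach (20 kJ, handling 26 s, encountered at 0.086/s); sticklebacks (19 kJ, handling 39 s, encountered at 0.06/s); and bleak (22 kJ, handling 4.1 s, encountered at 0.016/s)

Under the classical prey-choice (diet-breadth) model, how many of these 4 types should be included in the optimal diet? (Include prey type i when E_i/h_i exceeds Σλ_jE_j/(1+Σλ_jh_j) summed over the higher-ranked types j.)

E/h in descending order: bleak 5.37, gudgeon 1.35, roach 0.769, sticklebacks 0.487 kJ/s. The optimal diet is the largest prefix of this list for which every included type satisfies E_i/h_i > R on the types above it.
Rate on top 1: 0.3303. gudgeon: 1.35 > 0.3303 → include.
Rate on top 2: 1.213. roach: 0.769 < 1.213 → exclude; stop.
Optimal diet: bleak, gudgeon — 2 of 4 types.

2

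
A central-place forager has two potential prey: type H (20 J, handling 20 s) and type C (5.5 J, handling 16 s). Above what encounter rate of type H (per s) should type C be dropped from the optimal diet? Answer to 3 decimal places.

0.026 per s

Drop type C once their profitability E₂/h₂ falls below the rate achievable on type H alone: E₂/h₂ = λE₁/(1 + λh₁).
Solve for λ: λE₁h₂ = E₂(1 + λh₁) → λ(E₁h₂ − E₂h₁) = E₂ → λ = E₂/(E₁h₂ − E₂h₁).
λ = 5.5/(20×16 − 5.5×20) = 5.5/210 = 0.02619 per s.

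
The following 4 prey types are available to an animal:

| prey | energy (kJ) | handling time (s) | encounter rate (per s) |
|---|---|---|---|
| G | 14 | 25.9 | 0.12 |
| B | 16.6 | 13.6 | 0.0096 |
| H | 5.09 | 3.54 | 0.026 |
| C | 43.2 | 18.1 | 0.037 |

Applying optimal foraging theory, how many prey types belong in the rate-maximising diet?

3

E/h in descending order: C 2.39, H 1.44, B 1.22, G 0.541 kJ/s. The optimal diet is the largest prefix of this list for which every included type satisfies E_i/h_i > R on the types above it.
Rate on top 1: 0.9573. H: 1.44 > 0.9573 → include.
Rate on top 2: 0.9824. B: 1.22 > 0.9824 → include.
Rate on top 3: 0.9988. G: 0.541 < 0.9988 → exclude; stop.
Optimal diet: C, H, B — 3 of 4 types.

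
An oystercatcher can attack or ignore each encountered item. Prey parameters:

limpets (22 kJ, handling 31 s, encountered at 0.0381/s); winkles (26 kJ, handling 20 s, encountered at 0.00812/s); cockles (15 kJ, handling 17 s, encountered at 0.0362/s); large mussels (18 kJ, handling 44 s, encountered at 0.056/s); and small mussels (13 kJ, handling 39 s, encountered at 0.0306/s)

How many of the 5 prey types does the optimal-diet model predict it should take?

Profitabilities (E/h, kJ/s): winkles 1.3, cockles 0.882, limpets 0.71, large mussels 0.409, small mussels 0.333. Add prey in this order while the next type's profitability exceeds the intake rate on those already taken.
Rate on top 1: 0.1816. cockles: 0.882 > 0.1816 → include.
Rate on top 2: 0.4242. limpets: 0.71 > 0.4242 → include.
Rate on top 3: 0.5381. large mussels: 0.409 < 0.5381 → exclude; stop.
Optimal diet: winkles, cockles, limpets — 3 of 5 types.

3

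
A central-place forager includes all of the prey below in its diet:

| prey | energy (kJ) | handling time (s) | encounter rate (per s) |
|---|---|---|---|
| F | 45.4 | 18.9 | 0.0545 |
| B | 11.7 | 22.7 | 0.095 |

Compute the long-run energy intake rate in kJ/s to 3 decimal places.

Energy encountered per unit search time: 0.0545×45.4 + 0.095×11.7 = 3.586 kJ/s.
Handling time per unit search time: 0.0545×18.9 + 0.095×22.7 = 3.187.
Rate = 3.586/(1 + 3.187) = 0.8565 kJ/s.

0.857 kJ/s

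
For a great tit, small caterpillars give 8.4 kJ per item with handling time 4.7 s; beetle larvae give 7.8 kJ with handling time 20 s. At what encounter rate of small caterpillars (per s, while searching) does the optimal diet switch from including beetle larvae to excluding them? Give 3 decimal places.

The zero-one rule: include beetle larvae iff E₂/h₂ > λE₁/(1+λh₁). Equality gives the switch point.
λE₁h₂ = E₂ + λE₂h₁ ⇒ λ = E₂/(E₁h₂ − E₂h₁) = 7.8/(168 − 36.66) = 0.05939 per s.

0.059 per s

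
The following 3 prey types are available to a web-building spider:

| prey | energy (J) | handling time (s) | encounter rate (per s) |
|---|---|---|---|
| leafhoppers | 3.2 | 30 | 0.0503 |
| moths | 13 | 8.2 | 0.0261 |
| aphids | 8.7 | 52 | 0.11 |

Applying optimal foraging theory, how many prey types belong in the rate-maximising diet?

Rank by E/h (J/s): moths 1.59, aphids 0.167, leafhoppers 0.107. Include each in turn until the next type's E/h falls below the running intake rate.
Rate on top 1: 0.2795. aphids: 0.167 < 0.2795 → exclude; stop.
Optimal diet: moths — 1 of 3 types.

1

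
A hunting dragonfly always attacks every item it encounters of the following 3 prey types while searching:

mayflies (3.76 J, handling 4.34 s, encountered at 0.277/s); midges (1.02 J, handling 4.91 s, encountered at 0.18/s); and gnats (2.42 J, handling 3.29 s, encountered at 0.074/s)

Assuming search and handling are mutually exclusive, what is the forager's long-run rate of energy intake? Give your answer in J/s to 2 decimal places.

Energy encountered per unit search time: 0.277×3.76 + 0.18×1.02 + 0.074×2.42 = 1.404 J/s.
Handling time per unit search time: 0.277×4.34 + 0.18×4.91 + 0.074×3.29 = 2.329.
Rate = 1.404/(1 + 2.329) = 0.4218 J/s.

0.42 J/s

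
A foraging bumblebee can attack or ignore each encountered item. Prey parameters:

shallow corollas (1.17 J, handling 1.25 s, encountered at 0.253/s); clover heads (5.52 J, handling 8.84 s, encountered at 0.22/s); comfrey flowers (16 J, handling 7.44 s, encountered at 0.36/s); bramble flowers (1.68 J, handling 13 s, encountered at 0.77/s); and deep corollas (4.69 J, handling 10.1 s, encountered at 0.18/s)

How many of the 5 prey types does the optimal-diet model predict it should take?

Profitabilities (E/h, J/s): comfrey flowers 2.15, shallow corollas 0.936, clover heads 0.624, deep corollas 0.464, bramble flowers 0.129. Add prey in this order while the next type's profitability exceeds the intake rate on those already taken.
Rate on top 1: 1.566. shallow corollas: 0.936 < 1.566 → exclude; stop.
Optimal diet: comfrey flowers — 1 of 5 types.

1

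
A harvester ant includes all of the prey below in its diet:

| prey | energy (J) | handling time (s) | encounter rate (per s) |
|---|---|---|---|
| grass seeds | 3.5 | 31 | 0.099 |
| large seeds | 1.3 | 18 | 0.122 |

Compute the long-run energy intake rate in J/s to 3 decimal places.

0.081 J/s

Energy encountered per unit search time: 0.099×3.5 + 0.122×1.3 = 0.5051 J/s.
Handling time per unit search time: 0.099×31 + 0.122×18 = 5.265.
Rate = 0.5051/(1 + 5.265) = 0.08062 J/s.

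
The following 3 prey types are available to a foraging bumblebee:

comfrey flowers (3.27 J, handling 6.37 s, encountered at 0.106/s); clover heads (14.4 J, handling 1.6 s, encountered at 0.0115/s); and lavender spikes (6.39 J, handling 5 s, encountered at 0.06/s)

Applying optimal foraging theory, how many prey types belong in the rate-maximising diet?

Profitabilities (E/h, J/s): clover heads 9, lavender spikes 1.28, comfrey flowers 0.513. Add prey in this order while the next type's profitability exceeds the intake rate on those already taken.
Rate on top 1: 0.1626. lavender spikes: 1.28 > 0.1626 → include.
Rate on top 2: 0.4164. comfrey flowers: 0.513 > 0.4164 → include.
Optimal diet: clover heads, lavender spikes, comfrey flowers — 3 of 3 types.

3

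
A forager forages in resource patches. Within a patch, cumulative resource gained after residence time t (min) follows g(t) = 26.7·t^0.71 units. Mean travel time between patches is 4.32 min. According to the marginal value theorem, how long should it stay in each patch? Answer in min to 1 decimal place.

10.6 min

Maximise g(t)/(T+t): set derivative to zero → g'(t)(T+t) = g(t).
g'(t) = 0.71·26.7·t^-0.29. Setting 0.71·26.7·t^-0.29 = 26.7·t^0.71/(4.32+t) gives 0.71(4.32+t) = t, so 0.29·t = 0.71×4.32.
t* = 0.71×4.32/0.29 = 10.58 min.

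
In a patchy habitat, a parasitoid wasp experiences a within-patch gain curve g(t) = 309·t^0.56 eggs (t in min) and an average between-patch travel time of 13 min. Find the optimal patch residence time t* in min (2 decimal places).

16.55 min

Maximise g(t)/(T+t): set derivative to zero → g'(t)(T+t) = g(t).
g'(t) = 0.56·309·t^-0.44. Setting 0.56·309·t^-0.44 = 309·t^0.56/(13+t) gives 0.56(13+t) = t, so 0.44·t = 0.56×13.
t* = 0.56×13/0.44 = 16.55 min.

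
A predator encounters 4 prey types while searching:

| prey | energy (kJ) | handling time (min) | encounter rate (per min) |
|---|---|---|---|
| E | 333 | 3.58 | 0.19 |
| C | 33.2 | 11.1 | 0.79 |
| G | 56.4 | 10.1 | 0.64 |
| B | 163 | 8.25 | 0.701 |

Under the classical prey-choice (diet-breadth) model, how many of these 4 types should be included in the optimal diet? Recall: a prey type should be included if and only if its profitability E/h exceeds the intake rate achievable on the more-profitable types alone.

1

E/h in descending order: E 93, B 19.8, G 5.58, C 2.99 kJ/min. The optimal diet is the largest prefix of this list for which every included type satisfies E_i/h_i > R on the types above it.
Rate on top 1: 37.66. B: 19.8 < 37.66 → exclude; stop.
Optimal diet: E — 1 of 4 types.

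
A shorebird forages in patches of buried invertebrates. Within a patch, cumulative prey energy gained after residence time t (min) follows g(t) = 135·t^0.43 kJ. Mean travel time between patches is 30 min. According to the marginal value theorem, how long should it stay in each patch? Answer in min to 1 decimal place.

22.6 min

Maximise g(t)/(T+t): set derivative to zero → g'(t)(T+t) = g(t).
g'(t) = 0.43·135·t^-0.57. Setting 0.43·135·t^-0.57 = 135·t^0.43/(30+t) gives 0.43(30+t) = t, so 0.57·t = 0.43×30.
t* = 0.43×30/0.57 = 22.63 min.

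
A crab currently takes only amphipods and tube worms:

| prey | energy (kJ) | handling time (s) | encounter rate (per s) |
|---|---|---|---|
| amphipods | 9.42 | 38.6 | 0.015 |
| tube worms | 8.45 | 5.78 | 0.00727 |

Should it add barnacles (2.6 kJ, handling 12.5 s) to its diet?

Intake rate on the current diet: R = (0.015×9.42 + 0.00727×8.45) / (1 + 0.015×38.6 + 0.00727×5.78) = 0.2027/1.621 = 0.1251 kJ/s.
Profitability of barnacles: 2.6/12.5 = 0.208 kJ/s.
Since 0.208 > R, including barnacles increases the long-run rate.

Yes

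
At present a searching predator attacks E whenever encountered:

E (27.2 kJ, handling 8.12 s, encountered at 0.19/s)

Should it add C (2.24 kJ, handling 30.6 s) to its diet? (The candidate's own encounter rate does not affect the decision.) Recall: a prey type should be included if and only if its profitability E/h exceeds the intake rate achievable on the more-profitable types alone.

Intake rate on the current diet: R = (0.19×27.2) / (1 + 0.19×8.12) = 5.168/2.543 = 2.032 kJ/s.
Profitability of C: 2.24/30.6 = 0.0732 kJ/s.
0.0732 < 2.032, so adding C would lower the average — exclude it.

No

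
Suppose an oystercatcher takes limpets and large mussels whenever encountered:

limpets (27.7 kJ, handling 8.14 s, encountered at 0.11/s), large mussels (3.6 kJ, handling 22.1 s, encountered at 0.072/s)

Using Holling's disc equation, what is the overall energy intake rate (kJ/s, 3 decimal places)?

0.948 kJ/s

R = Σλ_iE_i / (1 + Σλ_ih_i)
Numerator: 0.11×27.7 + 0.072×3.6 = 3.306
Denominator: 1 + 0.11×8.14 + 0.072×22.1 = 3.487
R = 3.306/3.487 = 0.9483 kJ/s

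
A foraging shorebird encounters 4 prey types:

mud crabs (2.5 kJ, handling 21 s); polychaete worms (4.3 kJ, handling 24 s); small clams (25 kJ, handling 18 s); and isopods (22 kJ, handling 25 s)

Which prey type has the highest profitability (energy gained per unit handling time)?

In descending order of E/h:
small clams: 25/18 = 1.39 kJ/s
isopods: 22/25 = 0.88 kJ/s
polychaete worms: 4.3/24 = 0.179 kJ/s
mud crabs: 2.5/21 = 0.119 kJ/s

small clams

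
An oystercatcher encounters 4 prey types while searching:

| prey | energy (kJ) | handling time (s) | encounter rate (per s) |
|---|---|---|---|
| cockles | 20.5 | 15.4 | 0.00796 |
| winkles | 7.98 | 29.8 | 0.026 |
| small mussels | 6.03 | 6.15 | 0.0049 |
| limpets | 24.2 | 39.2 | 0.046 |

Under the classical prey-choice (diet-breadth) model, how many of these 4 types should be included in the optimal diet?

Profitabilities (E/h, kJ/s): cockles 1.33, small mussels 0.98, limpets 0.617, winkles 0.268. Add prey in this order while the next type's profitability exceeds the intake rate on those already taken.
Rate on top 1: 0.1454. small mussels: 0.98 > 0.1454 → include.
Rate on top 2: 0.1672. limpets: 0.617 > 0.1672 → include.
Rate on top 3: 0.4418. winkles: 0.268 < 0.4418 → exclude; stop.
Optimal diet: cockles, small mussels, limpets — 3 of 4 types.

3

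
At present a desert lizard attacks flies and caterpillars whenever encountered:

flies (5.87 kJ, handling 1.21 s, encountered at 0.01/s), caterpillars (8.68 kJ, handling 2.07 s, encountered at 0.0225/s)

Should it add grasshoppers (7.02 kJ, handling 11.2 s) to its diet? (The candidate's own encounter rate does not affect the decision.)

On flies and caterpillars alone, R = ΣλE/(1+Σλh) = 0.254/1.059 = 0.2399 kJ/s.
grasshoppers: E/h = 7.02/11.2 = 0.6268 kJ/s.
0.6268 > 0.2399, so adding grasshoppers raises the average — include it.

Yes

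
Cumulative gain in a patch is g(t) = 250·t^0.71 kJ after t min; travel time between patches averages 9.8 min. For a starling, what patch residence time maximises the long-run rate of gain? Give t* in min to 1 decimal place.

Maximise g(t)/(T+t): set derivative to zero → g'(t)(T+t) = g(t).
g'(t) = 0.71·250·t^-0.29. Setting 0.71·250·t^-0.29 = 250·t^0.71/(9.8+t) gives 0.71(9.8+t) = t, so 0.29·t = 0.71×9.8.
t* = 0.71×9.8/0.29 = 23.99 min.

24.0 min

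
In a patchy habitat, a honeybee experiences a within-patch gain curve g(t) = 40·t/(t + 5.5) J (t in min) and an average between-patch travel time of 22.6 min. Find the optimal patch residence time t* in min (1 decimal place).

11.1 min

By the marginal value theorem, leave when the instantaneous gain rate g'(t) equals the habitat-wide average g(t)/(T + t).
g'(t) = 40·5.5/(t + 5.5)². Setting 40·5.5/(t+5.5)² = 40t/[(t+5.5)(22.6+t)] gives 5.5(22.6+t) = t(t+5.5), so t² = 5.5×22.6 = 124.3.
t* = √124.3 = 11.15 min.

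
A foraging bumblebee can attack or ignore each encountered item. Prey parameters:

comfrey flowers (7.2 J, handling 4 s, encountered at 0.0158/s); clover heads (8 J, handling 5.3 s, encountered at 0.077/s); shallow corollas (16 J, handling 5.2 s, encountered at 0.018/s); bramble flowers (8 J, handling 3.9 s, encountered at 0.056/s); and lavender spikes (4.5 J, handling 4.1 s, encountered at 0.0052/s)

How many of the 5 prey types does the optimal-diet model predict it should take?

5

Profitabilities (E/h, J/s): shallow corollas 3.08, bramble flowers 2.05, comfrey flowers 1.8, clover heads 1.51, lavender spikes 1.1. Add prey in this order while the next type's profitability exceeds the intake rate on those already taken.
Rate on top 1: 0.2634. bramble flowers: 2.05 > 0.2634 → include.
Rate on top 2: 0.561. comfrey flowers: 1.8 > 0.561 → include.
Rate on top 3: 0.6179. clover heads: 1.51 > 0.6179 → include.
Rate on top 4: 0.8219. lavender spikes: 1.1 > 0.8219 → include.
Optimal diet: shallow corollas, bramble flowers, comfrey flowers, clover heads, lavender spikes — 5 of 5 types.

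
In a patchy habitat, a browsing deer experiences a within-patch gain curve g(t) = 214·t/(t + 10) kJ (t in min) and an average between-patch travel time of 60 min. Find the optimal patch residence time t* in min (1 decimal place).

24.5 min

Maximise g(t)/(T+t): set derivative to zero → g'(t)(T+t) = g(t).
g'(t) = 214·10/(t + 10)². Setting 214·10/(t+10)² = 214t/[(t+10)(60+t)] gives 10(60+t) = t(t+10), so t² = 10×60 = 600.
t* = √600 = 24.49 min.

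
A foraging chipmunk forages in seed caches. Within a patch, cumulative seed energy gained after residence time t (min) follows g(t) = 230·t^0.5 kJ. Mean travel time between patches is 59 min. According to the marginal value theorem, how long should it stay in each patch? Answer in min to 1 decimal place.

59.0 min

By the marginal value theorem, leave when the instantaneous gain rate g'(t) equals the habitat-wide average g(t)/(T + t).
g'(t) = 0.5·230·t^-0.5. Setting 0.5·230·t^-0.5 = 230·t^0.5/(59+t) gives 0.5(59+t) = t, so 0.50·t = 0.5×59.
t* = 0.5×59/0.50 = 59 min.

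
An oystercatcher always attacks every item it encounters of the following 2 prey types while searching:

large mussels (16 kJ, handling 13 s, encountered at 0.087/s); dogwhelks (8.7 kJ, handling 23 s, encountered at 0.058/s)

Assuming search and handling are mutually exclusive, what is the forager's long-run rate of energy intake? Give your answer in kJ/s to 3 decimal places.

0.547 kJ/s

R = (0.087×16 + 0.058×8.7) / (1 + 0.087×13 + 0.058×23) = 1.897/3.465 = 0.5474 kJ/s.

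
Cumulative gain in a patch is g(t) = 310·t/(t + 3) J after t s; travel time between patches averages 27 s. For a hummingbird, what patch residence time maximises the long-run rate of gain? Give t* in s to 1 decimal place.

9.0 s

By the marginal value theorem, leave when the instantaneous gain rate g'(t) equals the habitat-wide average g(t)/(T + t).
g'(t) = 310·3/(t + 3)². Setting 310·3/(t+3)² = 310t/[(t+3)(27+t)] gives 3(27+t) = t(t+3), so t² = 3×27 = 81.
t* = √81 = 9 s.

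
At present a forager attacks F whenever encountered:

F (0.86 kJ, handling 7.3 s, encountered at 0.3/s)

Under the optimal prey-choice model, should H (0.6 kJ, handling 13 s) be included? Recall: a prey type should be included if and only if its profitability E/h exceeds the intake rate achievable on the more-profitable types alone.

No

Intake rate on the current diet: R = (0.3×0.86) / (1 + 0.3×7.3) = 0.258/3.19 = 0.08088 kJ/s.
Profitability of H: 0.6/13 = 0.04615 kJ/s.
Since 0.04615 < R, time spent handling H is better spent searching.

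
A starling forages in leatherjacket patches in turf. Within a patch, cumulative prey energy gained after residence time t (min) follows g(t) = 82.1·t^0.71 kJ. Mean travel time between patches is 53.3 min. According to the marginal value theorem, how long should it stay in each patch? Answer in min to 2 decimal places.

Optimal t* satisfies g'(t*) = g(t*)/(T + t*).
g'(t) = 0.71·82.1·t^-0.29. Setting 0.71·82.1·t^-0.29 = 82.1·t^0.71/(53.3+t) gives 0.71(53.3+t) = t, so 0.29·t = 0.71×53.3.
t* = 0.71×53.3/0.29 = 130.5 min.

130.49 min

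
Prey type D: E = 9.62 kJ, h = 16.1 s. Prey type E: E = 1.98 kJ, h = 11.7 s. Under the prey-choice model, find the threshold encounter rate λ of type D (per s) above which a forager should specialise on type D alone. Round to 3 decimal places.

Drop type E once their profitability E₂/h₂ falls below the rate achievable on type D alone: E₂/h₂ = λE₁/(1 + λh₁).
Solve for λ: λE₁h₂ = E₂(1 + λh₁) → λ(E₁h₂ − E₂h₁) = E₂ → λ = E₂/(E₁h₂ − E₂h₁).
λ = 1.98/(9.62×11.7 − 1.98×16.1) = 1.98/80.68 = 0.02454 per s.

0.025 per s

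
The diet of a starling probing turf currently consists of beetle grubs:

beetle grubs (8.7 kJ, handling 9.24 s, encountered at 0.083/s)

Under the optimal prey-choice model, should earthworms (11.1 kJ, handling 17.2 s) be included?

Yes

Current rate: (0.083×8.7)/(1 + 0.083×9.24) = 0.4087 kJ/s.
earthworms: E/h = 11.1/17.2 = 0.6453 kJ/s.
0.6453 > 0.4087, so adding earthworms raises the average — include it.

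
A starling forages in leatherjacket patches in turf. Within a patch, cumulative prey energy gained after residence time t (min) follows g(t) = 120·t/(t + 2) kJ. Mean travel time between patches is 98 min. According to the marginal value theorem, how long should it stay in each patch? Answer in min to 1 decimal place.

14.0 min

Optimal t* satisfies g'(t*) = g(t*)/(T + t*).
g'(t) = 120·2/(t + 2)². Setting 120·2/(t+2)² = 120t/[(t+2)(98+t)] gives 2(98+t) = t(t+2), so t² = 2×98 = 196.
t* = √196 = 14 min.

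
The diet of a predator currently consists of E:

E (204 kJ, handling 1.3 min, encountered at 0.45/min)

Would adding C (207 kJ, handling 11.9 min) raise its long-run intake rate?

Intake rate on the current diet: R = (0.45×204) / (1 + 0.45×1.3) = 91.8/1.585 = 57.92 kJ/min.
C: E/h = 207/11.9 = 17.39 kJ/min.
Since 17.39 < R, time spent handling C is better spent searching.

No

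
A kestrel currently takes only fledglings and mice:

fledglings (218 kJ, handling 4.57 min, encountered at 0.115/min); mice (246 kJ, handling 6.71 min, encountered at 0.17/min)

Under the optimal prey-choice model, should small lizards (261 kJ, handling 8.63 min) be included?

Current rate: (0.115×218 + 0.17×246)/(1 + 0.115×4.57 + 0.17×6.71) = 25.09 kJ/min.
Profitability of small lizards: 261/8.63 = 30.24 kJ/min.
30.24 > 25.09, so adding small lizards raises the average — include it.

Yes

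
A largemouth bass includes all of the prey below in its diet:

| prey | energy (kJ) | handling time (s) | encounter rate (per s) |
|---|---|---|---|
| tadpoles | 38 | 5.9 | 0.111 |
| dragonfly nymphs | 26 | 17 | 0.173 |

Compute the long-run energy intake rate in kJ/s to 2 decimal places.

Energy encountered per unit search time: 0.111×38 + 0.173×26 = 8.716 kJ/s.
Handling time per unit search time: 0.111×5.9 + 0.173×17 = 3.596.
Rate = 8.716/(1 + 3.596) = 1.896 kJ/s.

1.90 kJ/s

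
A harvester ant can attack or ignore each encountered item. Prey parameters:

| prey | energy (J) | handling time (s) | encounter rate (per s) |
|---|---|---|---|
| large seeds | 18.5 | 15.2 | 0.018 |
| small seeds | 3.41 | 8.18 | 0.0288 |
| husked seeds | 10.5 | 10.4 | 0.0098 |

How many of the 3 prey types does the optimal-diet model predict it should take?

Rank by E/h (J/s): large seeds 1.22, husked seeds 1.01, small seeds 0.417. Include each in turn until the next type's E/h falls below the running intake rate.
Rate on top 1: 0.2615. husked seeds: 1.01 > 0.2615 → include.
Rate on top 2: 0.3169. small seeds: 0.417 > 0.3169 → include.
Optimal diet: large seeds, husked seeds, small seeds — 3 of 3 types.

3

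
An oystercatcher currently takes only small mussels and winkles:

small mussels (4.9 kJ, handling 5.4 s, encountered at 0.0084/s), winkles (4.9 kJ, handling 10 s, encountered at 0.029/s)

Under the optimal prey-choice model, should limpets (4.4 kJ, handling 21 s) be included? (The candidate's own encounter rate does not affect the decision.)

Yes

Current rate: (0.0084×4.9 + 0.029×4.9)/(1 + 0.0084×5.4 + 0.029×10) = 0.1372 kJ/s.
Profitability of limpets: 4.4/21 = 0.2095 kJ/s.
Since 0.2095 > R, including limpets increases the long-run rate.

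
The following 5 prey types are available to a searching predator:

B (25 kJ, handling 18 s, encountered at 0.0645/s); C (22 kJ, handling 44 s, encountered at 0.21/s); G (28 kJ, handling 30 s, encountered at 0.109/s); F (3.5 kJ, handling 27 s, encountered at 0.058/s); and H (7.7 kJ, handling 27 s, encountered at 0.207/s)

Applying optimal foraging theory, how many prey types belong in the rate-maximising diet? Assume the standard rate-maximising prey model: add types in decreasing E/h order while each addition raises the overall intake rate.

Profitabilities (E/h, kJ/s): B 1.39, G 0.933, C 0.5, H 0.285, F 0.13. Add prey in this order while the next type's profitability exceeds the intake rate on those already taken.
Rate on top 1: 0.7462. G: 0.933 > 0.7462 → include.
Rate on top 2: 0.8589. C: 0.5 < 0.8589 → exclude; stop.
Optimal diet: B, G — 2 of 5 types.

2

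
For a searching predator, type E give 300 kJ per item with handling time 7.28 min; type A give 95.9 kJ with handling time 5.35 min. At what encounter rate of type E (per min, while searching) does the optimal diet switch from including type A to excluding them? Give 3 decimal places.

0.106 per min

The zero-one rule: include type A iff E₂/h₂ > λE₁/(1+λh₁). Equality gives the switch point.
λE₁h₂ = E₂ + λE₂h₁ ⇒ λ = E₂/(E₁h₂ − E₂h₁) = 95.9/(1605 − 698.2) = 0.1058 per min.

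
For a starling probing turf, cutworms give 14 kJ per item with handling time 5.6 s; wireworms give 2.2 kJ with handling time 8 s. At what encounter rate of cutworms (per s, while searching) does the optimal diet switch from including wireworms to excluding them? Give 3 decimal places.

At the threshold, the rate on cutworms alone equals the profitability of wireworms: λ·14/(1 + λ·5.6) = 2.2/8 = 0.275.
Rearranging, λ(14 − 0.275×5.6) = 0.275, so λ = 0.275/12.46 = 0.02207 per s.

0.022 per s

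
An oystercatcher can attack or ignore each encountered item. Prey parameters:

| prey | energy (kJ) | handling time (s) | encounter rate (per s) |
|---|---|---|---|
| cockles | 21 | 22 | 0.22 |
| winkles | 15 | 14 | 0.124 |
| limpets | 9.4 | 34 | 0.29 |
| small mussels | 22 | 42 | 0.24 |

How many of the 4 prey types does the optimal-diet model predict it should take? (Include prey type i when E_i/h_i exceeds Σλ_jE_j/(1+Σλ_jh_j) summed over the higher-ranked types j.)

Rank by E/h (kJ/s): winkles 1.07, cockles 0.955, small mussels 0.524, limpets 0.276. Include each in turn until the next type's E/h falls below the running intake rate.
Rate on top 1: 0.6798. cockles: 0.955 > 0.6798 → include.
Rate on top 2: 0.8553. small mussels: 0.524 < 0.8553 → exclude; stop.
Optimal diet: winkles, cockles — 2 of 4 types.

2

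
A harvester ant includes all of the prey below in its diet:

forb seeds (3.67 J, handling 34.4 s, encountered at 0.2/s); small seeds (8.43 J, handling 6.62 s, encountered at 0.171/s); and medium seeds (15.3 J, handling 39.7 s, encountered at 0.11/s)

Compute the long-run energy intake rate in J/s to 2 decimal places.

R = Σλ_iE_i / (1 + Σλ_ih_i)
Numerator: 0.2×3.67 + 0.171×8.43 + 0.11×15.3 = 3.859
Denominator: 1 + 0.2×34.4 + 0.171×6.62 + 0.11×39.7 = 13.38
R = 3.859/13.38 = 0.2884 J/s

0.29 J/s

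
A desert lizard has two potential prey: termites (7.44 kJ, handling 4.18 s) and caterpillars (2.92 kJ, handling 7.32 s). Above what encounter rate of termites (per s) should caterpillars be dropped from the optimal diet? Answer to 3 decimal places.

Drop caterpillars once their profitability E₂/h₂ falls below the rate achievable on termites alone: E₂/h₂ = λE₁/(1 + λh₁).
Solve for λ: λE₁h₂ = E₂(1 + λh₁) → λ(E₁h₂ − E₂h₁) = E₂ → λ = E₂/(E₁h₂ − E₂h₁).
λ = 2.92/(7.44×7.32 − 2.92×4.18) = 2.92/42.26 = 0.0691 per s.

0.069 per s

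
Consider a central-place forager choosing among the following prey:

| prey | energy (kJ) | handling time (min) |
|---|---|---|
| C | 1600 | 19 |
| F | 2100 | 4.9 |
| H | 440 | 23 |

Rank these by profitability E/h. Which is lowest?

Profitability E/h (kJ/min): C = 1600/19 = 84.2, F = 2100/4.9 = 429, H = 440/23 = 19.1.
Ranked: F > C > H.

H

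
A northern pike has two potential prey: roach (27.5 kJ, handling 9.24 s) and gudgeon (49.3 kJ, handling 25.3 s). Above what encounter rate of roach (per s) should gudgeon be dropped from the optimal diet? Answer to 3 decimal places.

At the threshold, the rate on roach alone equals the profitability of gudgeon: λ·27.5/(1 + λ·9.24) = 49.3/25.3 = 1.949.
Rearranging, λ(27.5 − 1.949×9.24) = 1.949, so λ = 1.949/9.495 = 0.2052 per s.

0.205 per s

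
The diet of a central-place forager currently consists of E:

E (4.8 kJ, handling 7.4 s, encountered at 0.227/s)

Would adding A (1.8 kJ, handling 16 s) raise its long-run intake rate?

No

Intake rate on the current diet: R = (0.227×4.8) / (1 + 0.227×7.4) = 1.09/2.68 = 0.4066 kJ/s.
A: E/h = 1.8/16 = 0.1125 kJ/s.
Since 0.1125 < R, time spent handling A is better spent searching.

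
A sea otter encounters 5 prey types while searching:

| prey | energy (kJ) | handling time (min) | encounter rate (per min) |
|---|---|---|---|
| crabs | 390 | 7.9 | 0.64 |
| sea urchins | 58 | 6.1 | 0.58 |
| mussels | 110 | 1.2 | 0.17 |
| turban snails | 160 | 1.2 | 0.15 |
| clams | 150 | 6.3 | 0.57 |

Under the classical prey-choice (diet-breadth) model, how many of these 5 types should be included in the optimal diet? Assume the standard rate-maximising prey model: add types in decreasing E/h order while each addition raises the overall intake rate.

3

E/h in descending order: turban snails 133, mussels 91.7, crabs 49.4, clams 23.8, sea urchins 9.51 kJ/min. The optimal diet is the largest prefix of this list for which every included type satisfies E_i/h_i > R on the types above it.
Rate on top 1: 20.34. mussels: 91.7 > 20.34 → include.
Rate on top 2: 30.85. crabs: 49.4 > 30.85 → include.
Rate on top 3: 45.39. clams: 23.8 < 45.39 → exclude; stop.
Optimal diet: turban snails, mussels, crabs — 3 of 5 types.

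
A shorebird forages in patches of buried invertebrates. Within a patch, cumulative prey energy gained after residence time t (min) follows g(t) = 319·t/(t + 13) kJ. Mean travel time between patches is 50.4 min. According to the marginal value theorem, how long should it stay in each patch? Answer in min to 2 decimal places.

25.60 min

Optimal t* satisfies g'(t*) = g(t*)/(T + t*).
g'(t) = 319·13/(t + 13)². Setting 319·13/(t+13)² = 319t/[(t+13)(50.4+t)] gives 13(50.4+t) = t(t+13), so t² = 13×50.4 = 655.2.
t* = √655.2 = 25.6 min.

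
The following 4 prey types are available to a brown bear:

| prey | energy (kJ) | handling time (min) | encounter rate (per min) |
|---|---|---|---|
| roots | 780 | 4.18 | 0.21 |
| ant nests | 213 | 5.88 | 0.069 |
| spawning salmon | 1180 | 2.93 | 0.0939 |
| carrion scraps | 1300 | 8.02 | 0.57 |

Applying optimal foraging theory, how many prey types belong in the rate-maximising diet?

Rank by E/h (kJ/min): spawning salmon 403, roots 187, carrion scraps 162, ant nests 36.2. Include each in turn until the next type's E/h falls below the running intake rate.
Rate on top 1: 86.89. roots: 187 > 86.89 → include.
Rate on top 2: 127.5. carrion scraps: 162 > 127.5 → include.
Rate on top 3: 151. ant nests: 36.2 < 151 → exclude; stop.
Optimal diet: spawning salmon, roots, carrion scraps — 3 of 4 types.

3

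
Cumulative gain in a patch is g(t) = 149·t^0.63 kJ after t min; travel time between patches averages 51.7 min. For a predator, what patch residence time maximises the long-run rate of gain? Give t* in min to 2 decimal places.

88.03 min

Optimal t* satisfies g'(t*) = g(t*)/(T + t*).
g'(t) = 0.63·149·t^-0.37. Setting 0.63·149·t^-0.37 = 149·t^0.63/(51.7+t) gives 0.63(51.7+t) = t, so 0.37·t = 0.63×51.7.
t* = 0.63×51.7/0.37 = 88.03 min.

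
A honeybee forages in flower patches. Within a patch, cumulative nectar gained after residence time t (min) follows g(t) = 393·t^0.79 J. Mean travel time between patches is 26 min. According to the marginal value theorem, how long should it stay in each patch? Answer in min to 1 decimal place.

97.8 min

Optimal t* satisfies g'(t*) = g(t*)/(T + t*).
g'(t) = 0.79·393·t^-0.21. Setting 0.79·393·t^-0.21 = 393·t^0.79/(26+t) gives 0.79(26+t) = t, so 0.21·t = 0.79×26.
t* = 0.79×26/0.21 = 97.81 min.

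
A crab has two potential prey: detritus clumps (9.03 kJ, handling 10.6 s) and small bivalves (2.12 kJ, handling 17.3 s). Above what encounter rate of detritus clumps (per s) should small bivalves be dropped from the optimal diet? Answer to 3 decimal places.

0.016 per s

Drop small bivalves once their profitability E₂/h₂ falls below the rate achievable on detritus clumps alone: E₂/h₂ = λE₁/(1 + λh₁).
Solve for λ: λE₁h₂ = E₂(1 + λh₁) → λ(E₁h₂ − E₂h₁) = E₂ → λ = E₂/(E₁h₂ − E₂h₁).
λ = 2.12/(9.03×17.3 − 2.12×10.6) = 2.12/133.7 = 0.01585 per s.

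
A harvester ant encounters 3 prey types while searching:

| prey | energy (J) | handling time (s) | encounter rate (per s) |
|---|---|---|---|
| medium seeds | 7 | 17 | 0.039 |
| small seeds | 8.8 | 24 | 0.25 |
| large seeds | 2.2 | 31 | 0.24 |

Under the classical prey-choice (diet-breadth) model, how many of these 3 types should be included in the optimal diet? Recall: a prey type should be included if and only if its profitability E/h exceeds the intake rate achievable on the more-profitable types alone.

2

Profitabilities (E/h, J/s): medium seeds 0.412, small seeds 0.367, large seeds 0.071. Add prey in this order while the next type's profitability exceeds the intake rate on those already taken.
Rate on top 1: 0.1642. small seeds: 0.367 > 0.1642 → include.
Rate on top 2: 0.3227. large seeds: 0.071 < 0.3227 → exclude; stop.
Optimal diet: medium seeds, small seeds — 2 of 3 types.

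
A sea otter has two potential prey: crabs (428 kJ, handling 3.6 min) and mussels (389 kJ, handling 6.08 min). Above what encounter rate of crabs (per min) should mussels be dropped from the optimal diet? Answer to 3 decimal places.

0.324 per min

Drop mussels once their profitability E₂/h₂ falls below the rate achievable on crabs alone: E₂/h₂ = λE₁/(1 + λh₁).
Solve for λ: λE₁h₂ = E₂(1 + λh₁) → λ(E₁h₂ − E₂h₁) = E₂ → λ = E₂/(E₁h₂ − E₂h₁).
λ = 389/(428×6.08 − 389×3.6) = 389/1202 = 0.3237 per min.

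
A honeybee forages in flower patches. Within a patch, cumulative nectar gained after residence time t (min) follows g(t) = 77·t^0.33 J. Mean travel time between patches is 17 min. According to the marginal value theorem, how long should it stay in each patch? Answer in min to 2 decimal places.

8.37 min

By the marginal value theorem, leave when the instantaneous gain rate g'(t) equals the habitat-wide average g(t)/(T + t).
g'(t) = 0.33·77·t^-0.67. Setting 0.33·77·t^-0.67 = 77·t^0.33/(17+t) gives 0.33(17+t) = t, so 0.67·t = 0.33×17.
t* = 0.33×17/0.67 = 8.373 min.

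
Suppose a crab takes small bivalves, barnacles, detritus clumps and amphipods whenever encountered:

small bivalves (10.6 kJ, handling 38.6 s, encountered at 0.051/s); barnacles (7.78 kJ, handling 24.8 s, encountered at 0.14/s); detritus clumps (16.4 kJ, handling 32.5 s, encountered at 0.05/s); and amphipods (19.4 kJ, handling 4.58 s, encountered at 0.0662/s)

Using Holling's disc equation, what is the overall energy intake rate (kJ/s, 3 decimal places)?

R = Σλ_iE_i / (1 + Σλ_ih_i)
Numerator: 0.051×10.6 + 0.14×7.78 + 0.05×16.4 + 0.0662×19.4 = 3.734
Denominator: 1 + 0.051×38.6 + 0.14×24.8 + 0.05×32.5 + 0.0662×4.58 = 8.369
R = 3.734/8.369 = 0.4462 kJ/s

0.446 kJ/s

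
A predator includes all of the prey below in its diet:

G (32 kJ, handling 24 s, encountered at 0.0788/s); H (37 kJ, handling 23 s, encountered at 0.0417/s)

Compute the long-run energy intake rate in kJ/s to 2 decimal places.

1.06 kJ/s

R = Σλ_iE_i / (1 + Σλ_ih_i)
Numerator: 0.0788×32 + 0.0417×37 = 4.064
Denominator: 1 + 0.0788×24 + 0.0417×23 = 3.85
R = 4.064/3.85 = 1.056 kJ/s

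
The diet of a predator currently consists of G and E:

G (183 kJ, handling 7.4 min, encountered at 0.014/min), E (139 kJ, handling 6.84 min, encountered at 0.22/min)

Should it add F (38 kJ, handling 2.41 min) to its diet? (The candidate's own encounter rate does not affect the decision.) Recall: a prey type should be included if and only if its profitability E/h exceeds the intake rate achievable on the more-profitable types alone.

Yes

Current rate: (0.014×183 + 0.22×139)/(1 + 0.014×7.4 + 0.22×6.84) = 12.71 kJ/min.
Profitability of F: 38/2.41 = 15.77 kJ/min.
15.77 > 12.71, so adding F raises the average — include it.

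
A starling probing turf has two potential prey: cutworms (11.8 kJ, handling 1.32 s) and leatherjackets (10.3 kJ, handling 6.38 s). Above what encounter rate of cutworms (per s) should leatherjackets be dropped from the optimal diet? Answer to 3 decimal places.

The zero-one rule: include leatherjackets iff E₂/h₂ > λE₁/(1+λh₁). Equality gives the switch point.
λE₁h₂ = E₂ + λE₂h₁ ⇒ λ = E₂/(E₁h₂ − E₂h₁) = 10.3/(75.28 − 13.6) = 0.167 per s.

0.167 per s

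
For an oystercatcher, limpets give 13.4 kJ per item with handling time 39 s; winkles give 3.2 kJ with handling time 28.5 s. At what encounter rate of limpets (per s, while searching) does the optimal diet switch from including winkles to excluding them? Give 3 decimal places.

0.012 per s

Drop winkles once their profitability E₂/h₂ falls below the rate achievable on limpets alone: E₂/h₂ = λE₁/(1 + λh₁).
Solve for λ: λE₁h₂ = E₂(1 + λh₁) → λ(E₁h₂ − E₂h₁) = E₂ → λ = E₂/(E₁h₂ − E₂h₁).
λ = 3.2/(13.4×28.5 − 3.2×39) = 3.2/257.1 = 0.01245 per s.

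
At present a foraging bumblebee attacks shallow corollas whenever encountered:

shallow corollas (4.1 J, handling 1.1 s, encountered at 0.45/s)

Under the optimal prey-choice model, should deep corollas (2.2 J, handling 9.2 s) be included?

No

Current rate: (0.45×4.1)/(1 + 0.45×1.1) = 1.234 J/s.
Profitability of deep corollas: 2.2/9.2 = 0.2391 J/s.
0.2391 < 1.234, so adding deep corollas would lower the average — exclude it.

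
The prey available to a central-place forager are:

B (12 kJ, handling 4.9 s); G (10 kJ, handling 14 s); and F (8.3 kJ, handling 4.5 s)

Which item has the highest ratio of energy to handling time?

B

Profitability E/h (kJ/s): B = 12/4.9 = 2.45, G = 10/14 = 0.714, F = 8.3/4.5 = 1.84.
Ranked: B > F > G.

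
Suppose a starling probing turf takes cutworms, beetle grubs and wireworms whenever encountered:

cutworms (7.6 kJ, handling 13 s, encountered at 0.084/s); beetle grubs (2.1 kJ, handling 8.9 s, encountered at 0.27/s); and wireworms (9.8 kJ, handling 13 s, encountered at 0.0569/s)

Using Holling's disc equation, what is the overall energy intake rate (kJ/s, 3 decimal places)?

0.337 kJ/s

Energy encountered per unit search time: 0.084×7.6 + 0.27×2.1 + 0.0569×9.8 = 1.763 kJ/s.
Handling time per unit search time: 0.084×13 + 0.27×8.9 + 0.0569×13 = 4.235.
Rate = 1.763/(1 + 4.235) = 0.3368 kJ/s.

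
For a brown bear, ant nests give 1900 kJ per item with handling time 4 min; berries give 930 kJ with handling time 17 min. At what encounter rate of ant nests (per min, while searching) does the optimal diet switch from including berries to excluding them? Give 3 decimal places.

The zero-one rule: include berries iff E₂/h₂ > λE₁/(1+λh₁). Equality gives the switch point.
λE₁h₂ = E₂ + λE₂h₁ ⇒ λ = E₂/(E₁h₂ − E₂h₁) = 930/(3.23e+04 − 3720) = 0.03254 per min.

0.033 per min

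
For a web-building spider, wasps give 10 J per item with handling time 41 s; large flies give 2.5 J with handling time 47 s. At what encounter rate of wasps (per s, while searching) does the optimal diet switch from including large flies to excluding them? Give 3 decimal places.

0.007 per s

Drop large flies once their profitability E₂/h₂ falls below the rate achievable on wasps alone: E₂/h₂ = λE₁/(1 + λh₁).
Solve for λ: λE₁h₂ = E₂(1 + λh₁) → λ(E₁h₂ − E₂h₁) = E₂ → λ = E₂/(E₁h₂ − E₂h₁).
λ = 2.5/(10×47 − 2.5×41) = 2.5/367.5 = 0.006803 per s.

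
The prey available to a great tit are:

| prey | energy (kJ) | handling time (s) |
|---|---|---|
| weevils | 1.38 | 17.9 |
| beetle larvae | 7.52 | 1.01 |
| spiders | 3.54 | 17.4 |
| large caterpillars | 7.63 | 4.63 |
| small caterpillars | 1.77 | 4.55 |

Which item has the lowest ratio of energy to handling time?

weevils

In descending order of E/h:
beetle larvae: 7.52/1.01 = 7.45 kJ/s
large caterpillars: 7.63/4.63 = 1.65 kJ/s
small caterpillars: 1.77/4.55 = 0.389 kJ/s
spiders: 3.54/17.4 = 0.203 kJ/s
weevils: 1.38/17.9 = 0.0771 kJ/s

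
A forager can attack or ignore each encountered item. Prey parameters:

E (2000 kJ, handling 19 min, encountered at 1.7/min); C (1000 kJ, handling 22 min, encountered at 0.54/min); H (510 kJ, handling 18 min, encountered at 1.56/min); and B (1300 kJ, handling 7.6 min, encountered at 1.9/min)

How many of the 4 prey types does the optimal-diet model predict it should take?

Profitabilities (E/h, kJ/min): B 171, E 105, C 45.5, H 28.3. Add prey in this order while the next type's profitability exceeds the intake rate on those already taken.
Rate on top 1: 160. E: 105 < 160 → exclude; stop.
Optimal diet: B — 1 of 4 types.

1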